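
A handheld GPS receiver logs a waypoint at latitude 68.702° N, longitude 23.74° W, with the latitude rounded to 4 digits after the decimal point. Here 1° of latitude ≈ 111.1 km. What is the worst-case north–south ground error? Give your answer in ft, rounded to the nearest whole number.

Rounding to 4 decimal places leaves the latitude within ±5e-05° of the true value.
So the N–S error is at most 5e-05 × 111100 = 5.555 m.
Converting: 5.555 m × 3.2808 ft/m ≈ 18.225 ft.

18 ft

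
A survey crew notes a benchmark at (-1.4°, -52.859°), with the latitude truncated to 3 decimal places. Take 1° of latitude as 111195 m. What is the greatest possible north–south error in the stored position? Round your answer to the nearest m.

111 m

Truncating at 3 decimal places can drop up to a full unit in the last place, so the latitude may be off by as much as 0.001°.
Along the meridian that is 0.001° × 111195 m/° = 111.195 m.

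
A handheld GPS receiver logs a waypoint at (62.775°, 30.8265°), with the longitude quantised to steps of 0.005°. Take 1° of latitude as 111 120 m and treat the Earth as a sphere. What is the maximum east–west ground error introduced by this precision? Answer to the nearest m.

127 m

With a 0.005° grid the true value lies within half a step, ±0.005°/2 = ±0.0025°, of the stored one.
One degree of longitude at 62.775° is 111120 × cos 62.775° ≈ 111120 × 0.4575 = 50835.8 m.
East–west error: 0.0025° × 50835.8 m/° ≈ 127.09 m.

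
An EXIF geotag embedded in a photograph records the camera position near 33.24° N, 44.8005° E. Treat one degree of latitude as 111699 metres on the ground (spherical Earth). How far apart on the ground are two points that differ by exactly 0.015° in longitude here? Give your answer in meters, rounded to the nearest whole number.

One degree of longitude here spans 111699 × cos 33.24° = 111699 × 0.8364 ≈ 93423 m; 0.015° of that is 1401.35 m.

1401 meters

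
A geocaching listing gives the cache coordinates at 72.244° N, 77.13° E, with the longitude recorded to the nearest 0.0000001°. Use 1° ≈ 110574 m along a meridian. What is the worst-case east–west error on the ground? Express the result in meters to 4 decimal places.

Rounding to 7 decimal places leaves the longitude within ±5e-08° of the true value.
One degree of longitude at 72.244° is 110574 × cos 72.244° ≈ 110574 × 0.3050 = 33721.1 m.
Maximum E–W displacement: 5e-08 × 33721.1 = 0.00168605 m.

0.0017 meters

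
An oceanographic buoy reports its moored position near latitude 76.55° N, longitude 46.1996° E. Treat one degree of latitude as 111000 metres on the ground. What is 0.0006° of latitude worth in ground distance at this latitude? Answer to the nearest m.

0.0006° × 111000 m/° = 66.6 m.

67 m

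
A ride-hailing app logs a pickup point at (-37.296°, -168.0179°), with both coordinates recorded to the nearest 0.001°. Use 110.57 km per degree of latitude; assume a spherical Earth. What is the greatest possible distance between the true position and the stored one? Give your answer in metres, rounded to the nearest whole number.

Rounding to 3 decimal places leaves each coordinate within ±0.0005° of the true value.
N–S: 0.0005° × 110570 m/° = 55.285 m.
E–W at 37.296°: 0.0005° × 110570 × cos 37.296° = 0.0005 × 110570 × 0.7955 ≈ 43.9801 m.
The two errors are perpendicular, so the maximum displacement is √(55.285² + 43.9801²) ≈ 70.6447 m.

71 metres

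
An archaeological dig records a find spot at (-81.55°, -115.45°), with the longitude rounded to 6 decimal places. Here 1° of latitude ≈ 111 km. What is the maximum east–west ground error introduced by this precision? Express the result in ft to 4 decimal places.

Rounding to 6 decimal places leaves the longitude within ±5e-07° of the true value.
At latitude 81.55° a degree of longitude spans 111000 m × cos 81.55° = 111000 × 0.1469 ≈ 16311 m.
So at most 5e-07° × 16311 ≈ 0.00815552 m east–west.
In feet: 0.00815552 m ÷ 0.3048 ≈ 0.026757 ft.

0.0268 ft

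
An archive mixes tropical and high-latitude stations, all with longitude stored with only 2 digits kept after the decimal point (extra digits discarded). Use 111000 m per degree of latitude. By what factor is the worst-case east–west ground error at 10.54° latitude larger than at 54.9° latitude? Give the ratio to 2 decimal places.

Truncating at 2 decimal places can drop up to a full unit in the last place, so the longitude may be off by as much as 0.01°.
At 10.54°: 0.01° × 111000 × cos 10.54° = 0.01 × 111000 × 0.9831 ≈ 1091.3 m.
Error at 54.9° = 0.01° × 111000 × cos 54.9° ≈ 1110 × 0.5750 = 638.26 m.
The ratio reduces to cos 10.54° / cos 54.9° = 0.9831/0.5750 ≈ 1.7098.

1.71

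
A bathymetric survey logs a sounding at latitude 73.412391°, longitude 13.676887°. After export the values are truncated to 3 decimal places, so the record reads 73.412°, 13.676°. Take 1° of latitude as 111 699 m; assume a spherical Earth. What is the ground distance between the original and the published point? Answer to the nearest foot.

171 feet

Δlat = 73.412391 − 73.412 = +0.000391°; Δlon = 13.676887 − 13.676 = +0.000887°.
N–S: 0.000391° × 111699 m/° = 43.6743 m.
E–W at 73.412°: 0.000887° × 111699 × cos 73.412° = 0.000887 × 111699 × 0.2855 ≈ 28.2853 m.
Hypotenuse of the two orthogonal shifts: √(43.6743² + 28.2853²) = 52.0337 m.
In feet: 52.0337 m ÷ 0.3048 ≈ 170.71 ft.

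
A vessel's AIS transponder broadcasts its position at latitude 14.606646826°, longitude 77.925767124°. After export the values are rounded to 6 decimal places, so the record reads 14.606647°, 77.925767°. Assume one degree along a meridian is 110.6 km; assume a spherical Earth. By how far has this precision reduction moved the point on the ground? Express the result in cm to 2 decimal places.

2.34 cm

The latitude changed by -0.000000174° and the longitude by +0.000000124°.
North–south shift: -0.000000174 × 110600 = -0.0192444 m.
East–west at this latitude: 0.000000124° × 110600 × cos 14.6066° ≈ 0.000000124 × 107025 = 0.0132712 m.
Combined displacement = (0.0192444² + 0.0132712²)^½ ≈ 0.0233767 m.
That is 0.0233767 m = 2.3377 cm.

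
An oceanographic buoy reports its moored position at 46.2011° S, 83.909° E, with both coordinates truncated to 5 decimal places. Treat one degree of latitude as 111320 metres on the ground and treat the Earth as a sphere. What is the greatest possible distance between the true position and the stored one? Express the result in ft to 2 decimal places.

4.44 ft

Truncating at 5 decimal places can drop up to a full unit in the last place, so each coordinate may be off by as much as 1e-05°.
N–S: 1e-05° × 111320 m/° = 1.1132 m.
E–W at 46.2011°: 1e-05° × 111320 × cos 46.2011° = 1e-05 × 111320 × 0.6921 ≈ 0.770478 m.
Combining orthogonally: (1.1132² + 0.770478²)^½ ≈ 1.35383 m.
In feet: 1.35383 m ÷ 0.3048 ≈ 4.4417 ft.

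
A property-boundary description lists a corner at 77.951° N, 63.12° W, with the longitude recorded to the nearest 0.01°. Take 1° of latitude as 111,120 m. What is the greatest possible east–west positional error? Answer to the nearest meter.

116 meters

Rounding to 2 decimal places leaves the longitude within ±0.005° of the true value.
One degree of longitude at 77.951° is 111120 × cos 77.951° ≈ 111120 × 0.2087 = 23196.1 m.
East–west error: 0.005° × 23196.1 m/° ≈ 115.98 m.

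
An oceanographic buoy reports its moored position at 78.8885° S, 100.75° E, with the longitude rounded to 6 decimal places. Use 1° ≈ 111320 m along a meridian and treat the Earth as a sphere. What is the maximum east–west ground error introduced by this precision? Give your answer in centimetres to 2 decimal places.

Rounding to 6 decimal places leaves the longitude within ±5e-07° of the true value.
At latitude 78.8885° a degree of longitude spans 111320 m × cos 78.8885° = 111320 × 0.1927 ≈ 21453.5 m.
East–west error: 5e-07° × 21453.5 m/° ≈ 0.0107267 m.
That is 0.0107267 m = 1.0727 cm.

1.07 centimetres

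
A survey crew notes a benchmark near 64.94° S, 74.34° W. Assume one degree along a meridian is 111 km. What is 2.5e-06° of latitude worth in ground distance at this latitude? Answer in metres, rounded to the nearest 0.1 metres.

2.5e-06° × 111000 m/° = 0.2775 m.

0.3 metres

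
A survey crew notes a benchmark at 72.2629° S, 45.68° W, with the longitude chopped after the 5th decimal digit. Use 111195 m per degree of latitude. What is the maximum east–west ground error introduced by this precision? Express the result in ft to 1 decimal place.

Truncating at 5 decimal places can drop up to a full unit in the last place, so the longitude may be off by as much as 1e-05°.
One degree of longitude at 72.2629° is 111195 × cos 72.2629° ≈ 111195 × 0.3046 = 33875.5 m.
Maximum E–W displacement: 1e-05 × 33875.5 = 0.338755 m.
In feet: 0.338755 m ÷ 0.3048 ≈ 1.1114 ft.

1.1 ft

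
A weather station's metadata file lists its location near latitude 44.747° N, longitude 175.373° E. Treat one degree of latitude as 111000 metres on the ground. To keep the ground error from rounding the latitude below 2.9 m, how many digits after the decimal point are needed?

One degree of latitude covers 111000 m.
With N decimal places the half-ulp bound is 0.5·10⁻ᴺ°, or 0.5·10⁻ᴺ × 111000 m on the ground.
Setting 55500 × 10⁻ᴺ ≤ 2.9 gives 10ᴺ ≥ 1.914e+04, i.e. N ≥ 4.28.
N = 4 would give 5.55 m (too coarse); N = 5 gives 0.555 m ≤ 2.9 m.

5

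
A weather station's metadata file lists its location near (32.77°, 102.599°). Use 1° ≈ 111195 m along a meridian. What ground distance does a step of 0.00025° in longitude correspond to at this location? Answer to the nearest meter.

One degree of longitude here spans 111195 × cos 32.77° = 111195 × 0.8409 ≈ 93498.3 m; 0.00025° of that is 23.3746 m.

23 meters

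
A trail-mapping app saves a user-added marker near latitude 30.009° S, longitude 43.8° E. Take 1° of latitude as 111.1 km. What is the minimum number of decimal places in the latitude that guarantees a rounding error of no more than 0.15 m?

6

One degree of latitude covers 111100 m.
N decimal places → at most half a unit in the last place, 0.5 × 10⁻ᴺ° = 111100/2 × 10⁻ᴺ m.
Setting 55550 × 10⁻ᴺ ≤ 0.15 gives 10ᴺ ≥ 3.703e+05, i.e. N ≥ 5.57.
At 5 places the error can reach 0.555 m, but 6 places keeps it to 0.0555 m.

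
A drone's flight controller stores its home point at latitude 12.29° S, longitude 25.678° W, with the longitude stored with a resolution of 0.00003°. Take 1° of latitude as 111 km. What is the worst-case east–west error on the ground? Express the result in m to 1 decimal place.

1.6 m

With a 0.00003° grid the true value lies within half a step, ±0.00003°/2 = ±1.5e-05°, of the stored one.
One degree of longitude at 12.29° is 111000 × cos 12.29° ≈ 111000 × 0.9771 = 108456 m.
So at most 1.5e-05° × 108456 ≈ 1.62684 m east–west.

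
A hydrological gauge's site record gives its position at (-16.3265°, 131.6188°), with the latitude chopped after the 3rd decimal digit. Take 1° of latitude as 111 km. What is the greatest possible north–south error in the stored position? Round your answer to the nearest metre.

111 metres

Truncating at 3 decimal places can drop up to a full unit in the last place, so the latitude may be off by as much as 0.001°.
Along the meridian that is 0.001° × 111000 m/° = 111 m.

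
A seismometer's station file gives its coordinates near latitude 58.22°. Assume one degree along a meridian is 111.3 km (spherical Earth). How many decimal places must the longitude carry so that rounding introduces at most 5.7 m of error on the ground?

At 58.22° one degree of longitude covers 111300 × cos 58.22° ≈ 111300 × 0.5267 ≈ 58617.2 m.
N decimal places → at most half a unit in the last place, 0.5 × 10⁻ᴺ° = 58617.2/2 × 10⁻ᴺ m.
Need 0.5 × 58617.2 × 10⁻ᴺ ≤ 5.7 → 10⁻ᴺ ≤ 1.945e-04, so N ≥ 3.71.
At 3 places the error can reach 29.3 m, but 4 places keeps it to 2.93 m.

4 decimal places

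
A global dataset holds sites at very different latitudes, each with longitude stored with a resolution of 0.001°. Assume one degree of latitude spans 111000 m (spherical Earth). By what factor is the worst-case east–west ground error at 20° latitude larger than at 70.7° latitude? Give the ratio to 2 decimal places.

2.84

With a 0.001° grid the true value lies within half a step, ±0.001°/2 = ±0.0005°, of the stored one.
At 20°: 0.0005° × 111000 × cos 20° = 0.0005 × 111000 × 0.9397 ≈ 52.153 m.
Error at 70.7° = 0.0005° × 111000 × cos 70.7° ≈ 55.5 × 0.3305 = 18.344 m.
The ratio reduces to cos 20° / cos 70.7° = 0.9397/0.3305 ≈ 2.8431.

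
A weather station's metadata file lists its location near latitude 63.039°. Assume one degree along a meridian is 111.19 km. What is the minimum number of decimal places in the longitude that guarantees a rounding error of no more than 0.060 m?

6 decimal places

At 63.039° one degree of longitude covers 111190 × cos 63.039° ≈ 111190 × 0.4534 ≈ 50411.8 m.
N decimal places → at most half a unit in the last place, 0.5 × 10⁻ᴺ° = 50411.8/2 × 10⁻ᴺ m.
Setting 25205.9 × 10⁻ᴺ ≤ 0.060 gives 10ᴺ ≥ 4.201e+05, i.e. N ≥ 5.62.
N = 5 would give 0.252 m (too coarse); N = 6 gives 0.0252 m ≤ 0.060 m.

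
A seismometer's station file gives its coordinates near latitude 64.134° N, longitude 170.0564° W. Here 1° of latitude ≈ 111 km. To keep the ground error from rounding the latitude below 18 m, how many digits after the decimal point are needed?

One degree of latitude covers 111000 m.
Rounding to N decimal places gives at most 0.5 × 10⁻ᴺ degrees of error, i.e. 0.5 × 10⁻ᴺ × 111000 m.
Need 0.5 × 111000 × 10⁻ᴺ ≤ 18 → 10⁻ᴺ ≤ 3.243e-04, so N ≥ 3.49.
At 3 places the error can reach 55.5 m, but 4 places keeps it to 5.55 m.

4 decimal places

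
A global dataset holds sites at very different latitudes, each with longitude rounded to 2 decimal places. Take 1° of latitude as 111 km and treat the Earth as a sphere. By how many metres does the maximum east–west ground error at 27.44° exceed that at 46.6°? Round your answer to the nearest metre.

111 metres

Rounding to 2 decimal places leaves the longitude within ±0.005° of the true value.
At 27.44°: 0.005° × 111000 × cos 27.44° = 0.005 × 111000 × 0.8875 ≈ 492.56 m.
Error at 46.6° = 0.005° × 111000 × cos 46.6° ≈ 555 × 0.6871 = 381.33 m.
Difference: 492.56 − 381.33 = 111.23 m.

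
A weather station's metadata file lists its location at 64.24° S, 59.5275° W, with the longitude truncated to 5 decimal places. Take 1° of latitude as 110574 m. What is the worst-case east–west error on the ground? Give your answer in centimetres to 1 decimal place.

48.1 centimetres

Truncating at 5 decimal places can drop up to a full unit in the last place, so the longitude may be off by as much as 1e-05°.
Parallels shrink by cos φ, so at 64.24° a degree of longitude is 110574 × 0.4346 ≈ 48055.7 m.
East–west error: 1e-05° × 48055.7 m/° ≈ 0.480557 m.
That is 0.480557 m = 48.056 cm.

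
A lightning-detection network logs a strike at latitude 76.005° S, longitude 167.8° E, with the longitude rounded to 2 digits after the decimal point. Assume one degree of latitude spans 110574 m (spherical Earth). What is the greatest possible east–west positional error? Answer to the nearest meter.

134 meters

Rounding to 2 decimal places leaves the longitude within ±0.005° of the true value.
One degree of longitude at 76.005° is 110574 × cos 76.005° ≈ 110574 × 0.2418 = 26740.9 m.
Maximum E–W displacement: 0.005 × 26740.9 = 133.705 m.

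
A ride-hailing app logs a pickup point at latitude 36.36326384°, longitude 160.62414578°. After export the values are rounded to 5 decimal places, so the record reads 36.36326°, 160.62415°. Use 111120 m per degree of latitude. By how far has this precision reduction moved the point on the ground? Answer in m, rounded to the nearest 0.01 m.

Δlat = 36.36326384 − 36.36326 = +0.00000384°; Δlon = 160.62414578 − 160.62415 = -0.00000422°.
N–S: 0.00000384° × 111120 m/° = 0.426701 m.
E–W at 36.3633°: -0.00000422° × 111120 × cos 36.3633° = -0.00000422 × 111120 × 0.8053 ≈ -0.377614 m.
Hypotenuse of the two orthogonal shifts: √(0.426701² + 0.377614²) = 0.569795 m.

0.57 m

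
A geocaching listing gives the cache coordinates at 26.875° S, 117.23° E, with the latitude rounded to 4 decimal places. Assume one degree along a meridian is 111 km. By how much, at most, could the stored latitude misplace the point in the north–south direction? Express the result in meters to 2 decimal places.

5.55 meters

Rounding to 4 decimal places leaves the latitude within ±5e-05° of the true value.
North–south distance: 5e-05° × 111000 m/° = 5.55 m.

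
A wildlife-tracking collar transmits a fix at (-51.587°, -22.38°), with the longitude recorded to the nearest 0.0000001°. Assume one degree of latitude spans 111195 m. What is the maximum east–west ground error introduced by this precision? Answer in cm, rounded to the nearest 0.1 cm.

0.3 cm

Rounding to 7 decimal places leaves the longitude within ±5e-08° of the true value.
One degree of longitude at 51.587° is 111195 × cos 51.587° ≈ 111195 × 0.6213 = 69088.3 m.
Maximum E–W displacement: 5e-08 × 69088.3 = 0.00345441 m.
That is 0.00345441 m = 0.34544 cm.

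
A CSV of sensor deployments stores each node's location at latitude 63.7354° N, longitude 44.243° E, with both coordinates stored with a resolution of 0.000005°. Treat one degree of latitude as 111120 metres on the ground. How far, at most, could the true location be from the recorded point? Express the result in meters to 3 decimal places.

0.304 meters

With a 0.000005° grid the true value lies within half a step, ±0.000005°/2 = ±2.5e-06°, of the stored one.
Latitude error → 2.5e-06 × 111120 = 0.2778 m along the meridian.
E–W at 63.7354°: 2.5e-06° × 111120 × cos 63.7354° = 2.5e-06 × 111120 × 0.4425 ≈ 0.122931 m.
The two errors are perpendicular, so the maximum displacement is √(0.2778² + 0.122931²) ≈ 0.303784 m.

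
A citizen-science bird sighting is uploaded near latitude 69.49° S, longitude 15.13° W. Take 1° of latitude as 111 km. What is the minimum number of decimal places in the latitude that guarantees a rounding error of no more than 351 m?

3

One degree of latitude covers 111000 m.
With N decimal places the half-ulp bound is 0.5·10⁻ᴺ°, or 0.5·10⁻ᴺ × 111000 m on the ground.
Setting 55500 × 10⁻ᴺ ≤ 351 gives 10ᴺ ≥ 158.1, i.e. N ≥ 2.20.
N = 2 would give 555 m (too coarse); N = 3 gives 55.5 m ≤ 351 m.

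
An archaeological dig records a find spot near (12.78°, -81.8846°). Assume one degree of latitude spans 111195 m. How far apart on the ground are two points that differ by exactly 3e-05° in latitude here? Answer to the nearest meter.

3 meters

3e-05° × 111195 m/° = 3.33585 m.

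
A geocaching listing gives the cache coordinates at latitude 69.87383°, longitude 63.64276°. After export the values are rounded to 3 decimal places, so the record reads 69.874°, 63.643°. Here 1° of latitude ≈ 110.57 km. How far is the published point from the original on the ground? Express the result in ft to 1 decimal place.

68.6 ft

Δlat = 69.87383 − 69.874 = -0.00017°; Δlon = 63.64276 − 63.643 = -0.00024°.
North–south shift: -0.00017 × 110570 = -18.7969 m.
East–west at this latitude: -0.00024° × 110570 × cos 69.874° ≈ -0.00024 × 38045.6 = -9.13094 m.
Combined displacement = (18.7969² + 9.13094²)^½ ≈ 20.8973 m.
Converting: 20.8973 m × 3.2808 ft/m ≈ 68.561 ft.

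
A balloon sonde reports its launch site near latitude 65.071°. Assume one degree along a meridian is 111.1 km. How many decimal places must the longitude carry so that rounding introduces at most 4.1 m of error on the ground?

4 decimal places

At 65.071° one degree of longitude covers 111100 × cos 65.071° ≈ 111100 × 0.4215 ≈ 46828.1 m.
Rounding to N decimal places gives at most 0.5 × 10⁻ᴺ degrees of error, i.e. 0.5 × 10⁻ᴺ × 46828.1 m.
Setting 23414 × 10⁻ᴺ ≤ 4.1 gives 10ᴺ ≥ 5711, i.e. N ≥ 3.76.
So 4 decimal places suffice (2.34 m); 3 would allow up to 23.4 m.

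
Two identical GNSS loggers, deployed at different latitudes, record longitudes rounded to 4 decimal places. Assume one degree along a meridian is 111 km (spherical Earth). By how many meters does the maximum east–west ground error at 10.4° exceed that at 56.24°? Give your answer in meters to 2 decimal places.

2.37 meters

Rounding to 4 decimal places leaves the longitude within ±5e-05° of the true value.
Error at 10.4° = 5e-05° × 111000 × cos 10.4° ≈ 5.55 × 0.9836 = 5.4588 m.
Error at 56.24° = 5e-05° × 111000 × cos 56.24° ≈ 5.55 × 0.5557 = 3.0842 m.
So the lower-latitude error exceeds the higher by 5.4588 − 3.0842 = 2.3746 m.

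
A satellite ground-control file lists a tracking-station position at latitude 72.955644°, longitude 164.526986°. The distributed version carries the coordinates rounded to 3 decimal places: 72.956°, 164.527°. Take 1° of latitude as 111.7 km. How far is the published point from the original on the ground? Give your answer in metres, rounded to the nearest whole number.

Δlat = 72.955644 − 72.956 = -0.000356°; Δlon = 164.526986 − 164.527 = -0.000014°.
North–south shift: -0.000356 × 111700 = -39.7652 m.
E–W at 72.956°: -0.000014° × 111700 × cos 72.956° = -0.000014 × 111700 × 0.2931 ≈ -0.458359 m.
Hypotenuse of the two orthogonal shifts: √(39.7652² + 0.458359²) = 39.7678 m.

40 metres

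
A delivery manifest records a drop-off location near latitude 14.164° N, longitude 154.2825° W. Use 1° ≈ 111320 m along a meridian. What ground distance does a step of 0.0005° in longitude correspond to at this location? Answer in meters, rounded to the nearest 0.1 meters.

54.0 meters

0.0005° of longitude at 14.164° is 0.0005 × 111320 × cos 14.164° ≈ 0.0005 × 107936 = 53.9679 m.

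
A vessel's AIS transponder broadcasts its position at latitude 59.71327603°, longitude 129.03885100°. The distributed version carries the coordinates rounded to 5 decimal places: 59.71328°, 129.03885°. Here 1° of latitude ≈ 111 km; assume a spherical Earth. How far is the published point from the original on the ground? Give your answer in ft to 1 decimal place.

1.5 ft

The latitude changed by -0.00000397° and the longitude by +0.00000100°.
North–south shift: -0.00000397 × 111000 = -0.44067 m.
East–west at this latitude: 0.00000100° × 111000 × cos 59.7133° ≈ 0.00000100 × 55980.4 = 0.0559804 m.
Combined displacement = (0.44067² + 0.0559804²)^½ ≈ 0.444211 m.
In feet: 0.444211 m ÷ 0.3048 ≈ 1.4574 ft.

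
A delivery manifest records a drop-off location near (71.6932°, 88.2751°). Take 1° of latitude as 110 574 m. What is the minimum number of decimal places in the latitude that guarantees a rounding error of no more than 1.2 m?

5 decimal places

One degree of latitude covers 110574 m.
Rounding to N decimal places gives at most 0.5 × 10⁻ᴺ degrees of error, i.e. 0.5 × 10⁻ᴺ × 110574 m.
Need 0.5 × 110574 × 10⁻ᴺ ≤ 1.2 → 10⁻ᴺ ≤ 2.170e-05, so N ≥ 4.66.
At 4 places the error can reach 5.53 m, but 5 places keeps it to 0.553 m.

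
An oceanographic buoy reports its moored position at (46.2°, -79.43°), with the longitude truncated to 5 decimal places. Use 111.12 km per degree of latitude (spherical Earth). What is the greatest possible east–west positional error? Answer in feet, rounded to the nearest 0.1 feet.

2.5 feet

Truncating at 5 decimal places can drop up to a full unit in the last place, so the longitude may be off by as much as 1e-05°.
One degree of longitude at 46.2° is 111120 × cos 46.2° ≈ 111120 × 0.6921 = 76910.9 m.
Maximum E–W displacement: 1e-05 × 76910.9 = 0.769109 m.
In feet: 0.769109 m ÷ 0.3048 ≈ 2.5233 ft.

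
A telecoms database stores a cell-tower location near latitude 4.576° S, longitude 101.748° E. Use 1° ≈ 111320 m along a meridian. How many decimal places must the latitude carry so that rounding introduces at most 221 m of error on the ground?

3 decimal places

One degree of latitude covers 111320 m.
With N decimal places the half-ulp bound is 0.5·10⁻ᴺ°, or 0.5·10⁻ᴺ × 111320 m on the ground.
Setting 55660 × 10⁻ᴺ ≤ 221 gives 10ᴺ ≥ 251.9, i.e. N ≥ 2.40.
N = 2 would give 557 m (too coarse); N = 3 gives 55.7 m ≤ 221 m.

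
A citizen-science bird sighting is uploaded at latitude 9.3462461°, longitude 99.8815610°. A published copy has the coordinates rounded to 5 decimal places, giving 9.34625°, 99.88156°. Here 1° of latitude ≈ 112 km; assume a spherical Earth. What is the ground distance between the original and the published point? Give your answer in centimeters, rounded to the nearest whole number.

Δlat = 9.3462461 − 9.34625 = -0.0000039°; Δlon = 99.8815610 − 99.88156 = +0.0000010°.
N–S: -0.0000039° × 112000 m/° = -0.4368 m.
E–W at 9.34625°: 0.0000010° × 112000 × cos 9.34625° = 0.0000010 × 112000 × 0.9867 ≈ 0.110513 m.
Hypotenuse of the two orthogonal shifts: √(0.4368² + 0.110513²) = 0.450563 m.
That is 0.450563 m = 45.056 cm.

45 centimeters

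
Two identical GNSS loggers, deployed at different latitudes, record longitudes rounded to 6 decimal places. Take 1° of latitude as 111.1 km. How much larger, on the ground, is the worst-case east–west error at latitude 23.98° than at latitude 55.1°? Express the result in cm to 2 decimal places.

1.90 cm

Rounding to 6 decimal places leaves the longitude within ±5e-07° of the true value.
At 23.98°: 5e-07° × 111100 × cos 23.98° = 5e-07 × 111100 × 0.9137 ≈ 0.050755 m.
Error at 55.1° = 5e-07° × 111100 × cos 55.1° ≈ 0.05555 × 0.5721 = 0.031783 m.
Difference: 0.050755 − 0.031783 = 0.018973 m.
That is 0.0189726 m = 1.8973 cm.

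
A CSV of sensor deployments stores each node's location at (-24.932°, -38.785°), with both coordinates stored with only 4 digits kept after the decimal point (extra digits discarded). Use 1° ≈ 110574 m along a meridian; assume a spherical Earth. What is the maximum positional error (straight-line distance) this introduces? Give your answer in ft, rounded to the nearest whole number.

Truncating at 4 decimal places can drop up to a full unit in the last place, so each coordinate may be off by as much as 0.0001°.
Latitude error → 0.0001 × 110574 = 11.0574 m along the meridian.
E–W at 24.932°: 0.0001° × 110574 × cos 24.932° = 0.0001 × 110574 × 0.9068 ≈ 10.0269 m.
Worst case both components are at the extreme and orthogonal: √(11.0574² + 10.0269²) ≈ 14.9267 m.
In feet: 14.9267 m ÷ 0.3048 ≈ 48.972 ft.

49 ft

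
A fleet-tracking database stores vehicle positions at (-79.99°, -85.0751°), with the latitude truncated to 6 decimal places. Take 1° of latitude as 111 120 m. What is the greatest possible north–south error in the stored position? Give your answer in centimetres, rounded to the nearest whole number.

Truncating at 6 decimal places can drop up to a full unit in the last place, so the latitude may be off by as much as 1e-06°.
Along the meridian that is 1e-06° × 111120 m/° = 0.11112 m.
That is 0.11112 m = 11.112 cm.

11 centimetres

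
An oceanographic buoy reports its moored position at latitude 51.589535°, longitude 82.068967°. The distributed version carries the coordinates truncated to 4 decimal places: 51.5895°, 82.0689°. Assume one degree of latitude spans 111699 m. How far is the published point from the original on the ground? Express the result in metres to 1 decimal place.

6.1 metres

Δlat = 51.589535 − 51.5895 = +0.000035°; Δlon = 82.068967 − 82.0689 = +0.000067°.
North–south shift: 0.000035 × 111699 = 3.90946 m.
E–W at 51.5895°: 0.000067° × 111699 × cos 51.5895° = 0.000067 × 111699 × 0.6213 ≈ 4.64964 m.
Combined displacement = (3.90946² + 4.64964²)^½ ≈ 6.07479 m.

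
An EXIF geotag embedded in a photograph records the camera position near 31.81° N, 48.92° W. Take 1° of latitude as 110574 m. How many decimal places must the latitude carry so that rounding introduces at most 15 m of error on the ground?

One degree of latitude covers 110574 m.
Rounding to N decimal places gives at most 0.5 × 10⁻ᴺ degrees of error, i.e. 0.5 × 10⁻ᴺ × 110574 m.
Need 0.5 × 110574 × 10⁻ᴺ ≤ 15 → 10⁻ᴺ ≤ 2.713e-04, so N ≥ 3.57.
At 3 places the error can reach 55.3 m, but 4 places keeps it to 5.53 m.

4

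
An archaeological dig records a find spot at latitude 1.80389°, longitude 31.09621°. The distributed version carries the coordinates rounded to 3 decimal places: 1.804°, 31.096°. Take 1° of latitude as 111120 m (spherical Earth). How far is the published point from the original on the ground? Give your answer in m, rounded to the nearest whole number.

26 m

The latitude changed by -0.00011° and the longitude by +0.00021°.
N–S: -0.00011° × 111120 m/° = -12.2232 m.
E–W at 1.804°: 0.00021° × 111120 × cos 1.804° = 0.00021 × 111120 × 0.9995 ≈ 23.3236 m.
Distance: √(12.2232² + 23.3236²) ≈ 26.3325 m.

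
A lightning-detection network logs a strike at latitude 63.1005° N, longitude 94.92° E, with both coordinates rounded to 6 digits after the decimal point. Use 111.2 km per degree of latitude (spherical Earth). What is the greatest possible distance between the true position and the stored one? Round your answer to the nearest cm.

6 cm

Rounding to 6 decimal places leaves each coordinate within ±5e-07° of the true value.
North–south component: 5e-07° × 111200 = 0.0556 m.
East–west component at 63.1005°: 5e-07° × 111200 × cos 63.1005° ≈ 5e-07 × 50309.9 ≈ 0.0251549 m.
Worst case both components are at the extreme and orthogonal: √(0.0556² + 0.0251549²) ≈ 0.0610257 m.
That is 0.0610257 m = 6.1026 cm.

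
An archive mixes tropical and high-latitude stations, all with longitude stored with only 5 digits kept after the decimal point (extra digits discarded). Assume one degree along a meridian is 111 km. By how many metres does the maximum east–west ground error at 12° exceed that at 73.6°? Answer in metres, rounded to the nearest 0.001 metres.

0.772 metres

Truncating at 5 decimal places can drop up to a full unit in the last place, so the longitude may be off by as much as 1e-05°.
Error at 12° = 1e-05° × 111000 × cos 12° ≈ 1.11 × 0.9781 = 1.0857 m.
Error at 73.6° = 1e-05° × 111000 × cos 73.6° ≈ 1.11 × 0.2823 = 0.3134 m.
So the lower-latitude error exceeds the higher by 1.0857 − 0.3134 = 0.77234 m.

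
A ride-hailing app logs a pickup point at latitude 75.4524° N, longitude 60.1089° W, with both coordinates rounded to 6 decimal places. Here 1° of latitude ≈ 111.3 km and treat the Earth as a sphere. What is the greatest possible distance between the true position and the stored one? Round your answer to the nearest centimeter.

Rounding to 6 decimal places leaves each coordinate within ±5e-07° of the true value.
North–south component: 5e-07° × 111300 = 0.05565 m.
E–W at 75.4524°: 5e-07° × 111300 × cos 75.4524° = 5e-07 × 111300 × 0.2512 ≈ 0.0139784 m.
Worst case both components are at the extreme and orthogonal: √(0.05565² + 0.0139784²) ≈ 0.0573787 m.
That is 0.0573787 m = 5.7379 cm.

6 centimeters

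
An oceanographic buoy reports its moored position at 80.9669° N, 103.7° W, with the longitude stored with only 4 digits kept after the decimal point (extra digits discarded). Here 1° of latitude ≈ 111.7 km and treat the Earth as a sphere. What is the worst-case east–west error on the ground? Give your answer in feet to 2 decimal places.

Truncating at 4 decimal places can drop up to a full unit in the last place, so the longitude may be off by as much as 0.0001°.
At latitude 80.9669° a degree of longitude spans 111700 m × cos 80.9669° = 111700 × 0.1570 ≈ 17537.5 m.
So at most 0.0001° × 17537.5 ≈ 1.75375 m east–west.
Converting: 1.75375 m × 3.2808 ft/m ≈ 5.7538 ft.

5.75 feet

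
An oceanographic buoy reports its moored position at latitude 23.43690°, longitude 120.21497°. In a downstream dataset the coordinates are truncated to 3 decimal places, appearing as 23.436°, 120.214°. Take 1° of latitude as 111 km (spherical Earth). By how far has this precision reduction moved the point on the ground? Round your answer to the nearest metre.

Δlat = 23.43690 − 23.436 = +0.00090°; Δlon = 120.21497 − 120.214 = +0.00097°.
North–south shift: 0.00090 × 111000 = 99.9 m.
East–west at this latitude: 0.00097° × 111000 × cos 23.436° ≈ 0.00097 × 101843 = 98.7878 m.
Hypotenuse of the two orthogonal shifts: √(99.9² + 98.7878²) = 140.496 m.

140 metres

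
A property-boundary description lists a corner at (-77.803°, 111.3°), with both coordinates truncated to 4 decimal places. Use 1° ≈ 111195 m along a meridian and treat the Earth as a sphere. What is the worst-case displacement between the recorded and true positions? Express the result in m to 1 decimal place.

11.4 m

Truncating at 4 decimal places can drop up to a full unit in the last place, so each coordinate may be off by as much as 0.0001°.
Latitude error → 0.0001 × 111195 = 11.1195 m along the meridian.
East–west component at 77.803°: 0.0001° × 111195 × cos 77.803° ≈ 0.0001 × 23492.6 ≈ 2.34926 m.
Combining orthogonally: (11.1195² + 2.34926²)^½ ≈ 11.365 m.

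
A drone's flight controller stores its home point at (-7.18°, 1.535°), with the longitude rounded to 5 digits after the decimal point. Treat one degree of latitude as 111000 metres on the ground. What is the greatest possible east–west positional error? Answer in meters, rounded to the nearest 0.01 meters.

0.55 meters

Rounding to 5 decimal places leaves the longitude within ±5e-06° of the true value.
One degree of longitude at 7.18° is 111000 × cos 7.18° ≈ 111000 × 0.9922 = 110130 m.
So at most 5e-06° × 110130 ≈ 0.550648 m east–west.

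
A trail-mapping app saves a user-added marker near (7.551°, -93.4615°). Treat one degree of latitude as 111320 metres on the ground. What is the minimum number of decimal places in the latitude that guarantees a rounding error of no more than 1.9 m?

One degree of latitude covers 111320 m.
With N decimal places the half-ulp bound is 0.5·10⁻ᴺ°, or 0.5·10⁻ᴺ × 111320 m on the ground.
Setting 55660 × 10⁻ᴺ ≤ 1.9 gives 10ᴺ ≥ 2.929e+04, i.e. N ≥ 4.47.
At 4 places the error can reach 5.57 m, but 5 places keeps it to 0.557 m.

5 decimal places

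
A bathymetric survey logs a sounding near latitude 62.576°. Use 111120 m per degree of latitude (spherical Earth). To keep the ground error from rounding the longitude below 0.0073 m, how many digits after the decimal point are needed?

At 62.576° one degree of longitude covers 111120 × cos 62.576° ≈ 111120 × 0.4606 ≈ 51178.7 m.
Rounding to N decimal places gives at most 0.5 × 10⁻ᴺ degrees of error, i.e. 0.5 × 10⁻ᴺ × 51178.7 m.
Setting 25589.4 × 10⁻ᴺ ≤ 0.0073 gives 10ᴺ ≥ 3.505e+06, i.e. N ≥ 6.54.
N = 6 would give 0.0256 m (too coarse); N = 7 gives 0.00256 m ≤ 0.0073 m.

7 decimal places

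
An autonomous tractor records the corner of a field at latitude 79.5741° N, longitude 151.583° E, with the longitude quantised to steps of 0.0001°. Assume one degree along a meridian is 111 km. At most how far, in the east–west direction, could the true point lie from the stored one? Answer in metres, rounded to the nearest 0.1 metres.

With a 0.0001° grid the true value lies within half a step, ±0.0001°/2 = ±5e-05°, of the stored one.
At latitude 79.5741° a degree of longitude spans 111000 m × cos 79.5741° = 111000 × 0.1810 ≈ 20087 m.
So at most 5e-05° × 20087 ≈ 1.00435 m east–west.

1.0 metres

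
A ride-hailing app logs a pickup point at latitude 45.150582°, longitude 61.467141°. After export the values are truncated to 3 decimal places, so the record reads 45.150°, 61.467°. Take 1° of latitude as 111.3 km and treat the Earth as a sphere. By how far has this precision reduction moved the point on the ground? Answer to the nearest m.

66 m

The latitude changed by +0.000582° and the longitude by +0.000141°.
North–south shift: 0.000582 × 111300 = 64.7766 m.
E–W at 45.15°: 0.000141° × 111300 × cos 45.15° = 0.000141 × 111300 × 0.7053 ≈ 11.0677 m.
Hypotenuse of the two orthogonal shifts: √(64.7766² + 11.0677²) = 65.7153 m.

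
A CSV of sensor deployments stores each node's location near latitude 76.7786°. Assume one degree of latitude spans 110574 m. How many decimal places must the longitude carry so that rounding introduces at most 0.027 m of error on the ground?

6 decimal places

At 76.7786° one degree of longitude covers 110574 × cos 76.7786° ≈ 110574 × 0.2287 ≈ 25289.9 m.
With N decimal places the half-ulp bound is 0.5·10⁻ᴺ°, or 0.5·10⁻ᴺ × 25289.9 m on the ground.
Setting 12644.9 × 10⁻ᴺ ≤ 0.027 gives 10ᴺ ≥ 4.683e+05, i.e. N ≥ 5.67.
At 5 places the error can reach 0.126 m, but 6 places keeps it to 0.0126 m.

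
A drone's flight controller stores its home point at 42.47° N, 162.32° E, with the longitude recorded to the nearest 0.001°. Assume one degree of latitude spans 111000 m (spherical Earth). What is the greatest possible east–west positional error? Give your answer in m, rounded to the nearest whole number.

41 m

Rounding to 3 decimal places leaves the longitude within ±0.0005° of the true value.
One degree of longitude at 42.47° is 111000 × cos 42.47° ≈ 111000 × 0.7376 = 81877 m.
So at most 0.0005° × 81877 ≈ 40.9385 m east–west.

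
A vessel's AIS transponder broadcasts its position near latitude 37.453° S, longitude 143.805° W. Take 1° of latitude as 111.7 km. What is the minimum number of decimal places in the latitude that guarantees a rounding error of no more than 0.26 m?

One degree of latitude covers 111700 m.
With N decimal places the half-ulp bound is 0.5·10⁻ᴺ°, or 0.5·10⁻ᴺ × 111700 m on the ground.
Need 0.5 × 111700 × 10⁻ᴺ ≤ 0.26 → 10⁻ᴺ ≤ 4.655e-06, so N ≥ 5.33.
So 6 decimal places suffice (0.0558 m); 5 would allow up to 0.558 m.

6 decimal places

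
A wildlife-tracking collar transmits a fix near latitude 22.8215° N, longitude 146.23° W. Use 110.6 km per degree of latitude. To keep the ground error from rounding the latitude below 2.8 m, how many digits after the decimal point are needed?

One degree of latitude covers 110600 m.
With N decimal places the half-ulp bound is 0.5·10⁻ᴺ°, or 0.5·10⁻ᴺ × 110600 m on the ground.
Setting 55300 × 10⁻ᴺ ≤ 2.8 gives 10ᴺ ≥ 1.975e+04, i.e. N ≥ 4.30.
So 5 decimal places suffice (0.553 m); 4 would allow up to 5.53 m.

5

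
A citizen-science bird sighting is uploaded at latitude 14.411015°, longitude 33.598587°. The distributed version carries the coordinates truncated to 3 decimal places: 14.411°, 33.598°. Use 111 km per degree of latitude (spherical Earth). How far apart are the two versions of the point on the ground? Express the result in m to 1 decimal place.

63.1 m

Δlat = 14.411015 − 14.411 = +0.000015°; Δlon = 33.598587 − 33.598 = +0.000587°.
North–south shift: 0.000015 × 111000 = 1.665 m.
E–W at 14.411°: 0.000587° × 111000 × cos 14.411° = 0.000587 × 111000 × 0.9685 ≈ 63.1069 m.
Combined displacement = (1.665² + 63.1069²)^½ ≈ 63.1288 m.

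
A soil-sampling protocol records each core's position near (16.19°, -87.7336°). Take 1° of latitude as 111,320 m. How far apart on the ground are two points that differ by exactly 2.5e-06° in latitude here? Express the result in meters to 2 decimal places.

0.28 meters

2.5e-06° × 111320 m/° = 0.2783 m.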